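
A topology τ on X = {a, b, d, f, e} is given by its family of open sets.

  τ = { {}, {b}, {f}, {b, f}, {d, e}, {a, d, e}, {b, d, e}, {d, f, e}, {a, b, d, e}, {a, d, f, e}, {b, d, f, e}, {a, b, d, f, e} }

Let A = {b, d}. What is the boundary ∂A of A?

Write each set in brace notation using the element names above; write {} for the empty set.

{a, d, e}

U open, U⊆A: {}, {b}. int(A) = ⋃ = {b}
X∖A={a, f, e}, int(X∖A)={f}, hence cl(A)={a, b, d, e}
∂A: remove int from cl → {a, d, e}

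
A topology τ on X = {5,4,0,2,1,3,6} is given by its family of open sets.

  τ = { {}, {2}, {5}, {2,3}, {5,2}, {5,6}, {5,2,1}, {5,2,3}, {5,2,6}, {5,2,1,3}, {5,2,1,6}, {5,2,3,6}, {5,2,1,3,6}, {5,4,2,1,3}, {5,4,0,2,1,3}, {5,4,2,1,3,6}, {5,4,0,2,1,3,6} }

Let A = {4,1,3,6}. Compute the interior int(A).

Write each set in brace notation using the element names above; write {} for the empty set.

{}

U open, U⊆A: {}. int(A) = ⋃ = {}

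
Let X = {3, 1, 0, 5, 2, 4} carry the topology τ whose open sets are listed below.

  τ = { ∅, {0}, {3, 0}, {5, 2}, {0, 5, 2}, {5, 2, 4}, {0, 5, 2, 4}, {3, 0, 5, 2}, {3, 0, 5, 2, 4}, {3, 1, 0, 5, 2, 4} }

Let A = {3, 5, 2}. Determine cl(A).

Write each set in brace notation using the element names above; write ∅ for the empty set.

complement {1, 0, 4}; its interior {0}; cl(A) = X∖{0} = {3, 1, 5, 2, 4}

{3, 1, 5, 2, 4}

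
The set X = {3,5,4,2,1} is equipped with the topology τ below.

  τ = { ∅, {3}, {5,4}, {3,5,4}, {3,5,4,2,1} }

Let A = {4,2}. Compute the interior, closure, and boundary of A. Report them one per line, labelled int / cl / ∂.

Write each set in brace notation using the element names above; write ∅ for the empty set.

open subsets of A: ∅; so int(A) = ∅
closure: X∖int(X∖A) = X∖{3} = {5,4,2,1}
∂A = {5,4,2,1} minus ∅ = {5,4,2,1}

int(A) = ∅
cl(A)  = {5,4,2,1}
∂A     = {5,4,2,1}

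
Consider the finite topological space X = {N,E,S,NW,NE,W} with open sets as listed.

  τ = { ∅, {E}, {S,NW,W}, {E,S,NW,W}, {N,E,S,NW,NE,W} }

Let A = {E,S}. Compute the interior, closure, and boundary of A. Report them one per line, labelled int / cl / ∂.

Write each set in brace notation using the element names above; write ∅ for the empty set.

int(A) = {E}
cl(A)  = {N,E,S,NW,NE,W}
∂A     = {N,S,NW,NE,W}

open subsets of A: ∅, {E}; so int(A) = {E}
closure: X∖int(X∖A) = X∖∅ = {N,E,S,NW,NE,W}
∂A = {N,E,S,NW,NE,W} minus {E} = {N,S,NW,NE,W}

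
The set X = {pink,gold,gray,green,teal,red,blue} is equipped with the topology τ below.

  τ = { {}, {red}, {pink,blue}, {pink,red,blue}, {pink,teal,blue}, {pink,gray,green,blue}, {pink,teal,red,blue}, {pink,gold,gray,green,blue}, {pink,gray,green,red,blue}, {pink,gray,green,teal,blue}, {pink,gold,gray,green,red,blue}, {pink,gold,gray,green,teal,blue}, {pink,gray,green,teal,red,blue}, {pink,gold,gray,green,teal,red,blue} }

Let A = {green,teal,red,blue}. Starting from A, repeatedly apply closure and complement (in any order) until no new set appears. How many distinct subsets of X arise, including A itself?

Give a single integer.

complement {pink,gold,gray}; its interior {}; cl(A) = X∖{} = {pink,gold,gray,green,teal,red,blue}
With k = closure, c = complement:
  1. A     = {green,teal,red,blue}
  2. kA    = {pink,gold,gray,green,teal,red,blue}
  3. cA    = {pink,gold,gray}
  4. ckA   = {}
  5. kcA   = {pink,gold,gray,green,teal,blue}
  6. ckcA  = {red}
k, c of each give nothing new

6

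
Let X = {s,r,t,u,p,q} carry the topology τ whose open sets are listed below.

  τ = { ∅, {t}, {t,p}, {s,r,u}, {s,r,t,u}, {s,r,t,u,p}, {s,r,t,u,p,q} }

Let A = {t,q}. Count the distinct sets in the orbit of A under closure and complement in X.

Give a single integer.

closure: X∖int(X∖A) = X∖{s,r,u} = {t,p,q}
Let k=closure and c=complement:
  1. A     = {t,q}
  2. kA    = {t,p,q}
  3. cA    = {s,r,u,p}
  4. ckA   = {s,r,u}
  5. kcA   = {s,r,u,p,q}
  6. kckA  = {s,r,u,q}
  7. ckcA  = {t}
  8. ckckA = {t,p}
— saturated at 8

8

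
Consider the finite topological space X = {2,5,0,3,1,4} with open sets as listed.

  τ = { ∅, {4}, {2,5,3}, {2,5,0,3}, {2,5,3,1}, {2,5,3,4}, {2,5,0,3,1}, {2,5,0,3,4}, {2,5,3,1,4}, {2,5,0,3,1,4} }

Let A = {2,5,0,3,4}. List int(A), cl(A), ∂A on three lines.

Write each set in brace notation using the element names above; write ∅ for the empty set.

int(A) = {2,5,0,3,4}
cl(A)  = {2,5,0,3,1,4}
∂A     = {1}

interior: largest open inside A is {2,5,0,3,4} (from ∅, {4}, {2,5,3}, {2,5,0,3}, {2,5,3,4}, {2,5,0,3,4})
cl via duality: int({1}) = ∅, so X∖∅ = {2,5,0,3,1,4}
cl∖int = {1}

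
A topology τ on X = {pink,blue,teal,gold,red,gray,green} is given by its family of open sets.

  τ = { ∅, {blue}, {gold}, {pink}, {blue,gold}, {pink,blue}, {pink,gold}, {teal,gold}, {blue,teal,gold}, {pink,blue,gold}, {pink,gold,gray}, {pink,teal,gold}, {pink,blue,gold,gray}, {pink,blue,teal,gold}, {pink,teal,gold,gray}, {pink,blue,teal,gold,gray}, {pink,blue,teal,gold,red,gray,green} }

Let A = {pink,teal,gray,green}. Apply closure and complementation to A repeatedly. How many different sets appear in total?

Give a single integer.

8

cl via duality: int({blue,gold,red}) = {blue,gold}, so X∖{blue,gold} = {pink,teal,red,gray,green}
Write k for closure, c for complement:
  1. A     = {pink,teal,gray,green}
  2. kA    = {pink,teal,red,gray,green}
  3. cA    = {blue,gold,red}
  4. ckA   = {blue,gold}
  5. kcA   = {blue,teal,gold,red,gray,green}
  6. ckcA  = {pink}
  7. kckcA = {pink,red,gray,green}
  8. ckckcA = {blue,teal,gold}
applying k or c yields no new set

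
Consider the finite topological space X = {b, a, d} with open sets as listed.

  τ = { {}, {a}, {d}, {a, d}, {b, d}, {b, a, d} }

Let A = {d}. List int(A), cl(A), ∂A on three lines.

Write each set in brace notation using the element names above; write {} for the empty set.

open subsets of A: {}, {d}; so int(A) = {d}
closure: X∖int(X∖A) = X∖{a} = {b, d}
∂A = {b, d} minus {d} = {b}

int(A) = {d}
cl(A)  = {b, d}
∂A     = {b}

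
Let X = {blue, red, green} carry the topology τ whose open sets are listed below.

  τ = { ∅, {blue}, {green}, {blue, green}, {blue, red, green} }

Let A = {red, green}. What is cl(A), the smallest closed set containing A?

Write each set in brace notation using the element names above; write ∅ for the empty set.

X∖A={blue}, int(X∖A)={blue}, hence cl(A)={red, green}

{red, green}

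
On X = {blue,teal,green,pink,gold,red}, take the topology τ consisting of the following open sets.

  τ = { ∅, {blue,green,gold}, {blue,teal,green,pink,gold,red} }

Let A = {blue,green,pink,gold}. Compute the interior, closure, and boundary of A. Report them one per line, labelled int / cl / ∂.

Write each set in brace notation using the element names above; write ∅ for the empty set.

int(A) = {blue,green,gold}
cl(A)  = {blue,teal,green,pink,gold,red}
∂A     = {teal,pink,red}

open subsets of A: ∅, {blue,green,gold}; so int(A) = {blue,green,gold}
closure: X∖int(X∖A) = X∖∅ = {blue,teal,green,pink,gold,red}
∂A = {blue,teal,green,pink,gold,red} minus {blue,green,gold} = {teal,pink,red}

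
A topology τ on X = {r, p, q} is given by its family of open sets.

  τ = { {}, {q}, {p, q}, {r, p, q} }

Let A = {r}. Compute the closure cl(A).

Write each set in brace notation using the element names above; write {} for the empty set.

{r}

closure: X∖int(X∖A) = X∖{p, q} = {r}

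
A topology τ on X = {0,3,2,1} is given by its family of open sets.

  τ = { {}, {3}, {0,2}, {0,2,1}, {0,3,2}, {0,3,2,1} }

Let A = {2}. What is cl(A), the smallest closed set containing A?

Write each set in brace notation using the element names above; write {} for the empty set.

complement {0,3,1}; its interior {3}; cl(A) = X∖{3} = {0,2,1}

{0,2,1}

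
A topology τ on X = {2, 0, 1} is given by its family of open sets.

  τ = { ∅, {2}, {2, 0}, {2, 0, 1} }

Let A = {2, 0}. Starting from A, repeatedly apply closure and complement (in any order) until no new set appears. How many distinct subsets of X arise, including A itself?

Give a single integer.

complement {1}; its interior ∅; cl(A) = X∖∅ = {2, 0, 1}
With k = closure, c = complement:
  1. A     = {2, 0}
  2. kA    = {2, 0, 1}
  3. cA    = {1}
  4. ckA   = ∅
k, c of each give nothing new

4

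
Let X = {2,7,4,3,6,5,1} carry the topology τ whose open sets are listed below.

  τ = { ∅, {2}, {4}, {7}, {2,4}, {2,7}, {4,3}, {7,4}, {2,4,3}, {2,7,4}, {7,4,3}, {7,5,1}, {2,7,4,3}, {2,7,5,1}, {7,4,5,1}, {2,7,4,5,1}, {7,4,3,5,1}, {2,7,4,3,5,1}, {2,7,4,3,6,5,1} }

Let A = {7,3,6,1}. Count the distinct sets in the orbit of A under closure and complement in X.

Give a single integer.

10

cl via duality: int({2,4,5}) = {2,4}, so X∖{2,4} = {7,3,6,5,1}
Write k for closure, c for complement:
  1. A     = {7,3,6,1}
  2. kA    = {7,3,6,5,1}
  3. cA    = {2,4,5}
  4. ckA   = {2,4}
  5. kcA   = {2,4,3,6,5,1}
  6. kckA  = {2,4,3,6}
  7. ckcA  = {7}
  8. ckckA = {7,5,1}
  9. kckcA = {7,6,5,1}
  10. ckckcA = {2,4,3}
applying k or c yields no new set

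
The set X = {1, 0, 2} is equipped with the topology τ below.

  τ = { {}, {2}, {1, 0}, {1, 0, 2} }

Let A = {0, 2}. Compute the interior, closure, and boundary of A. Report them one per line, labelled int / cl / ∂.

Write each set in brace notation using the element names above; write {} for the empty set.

int(A) = {2}
cl(A)  = {1, 0, 2}
∂A     = {1, 0}

interior: largest open inside A is {2} (from {}, {2})
cl via duality: int({1}) = {}, so X∖{} = {1, 0, 2}
cl∖int = {1, 0}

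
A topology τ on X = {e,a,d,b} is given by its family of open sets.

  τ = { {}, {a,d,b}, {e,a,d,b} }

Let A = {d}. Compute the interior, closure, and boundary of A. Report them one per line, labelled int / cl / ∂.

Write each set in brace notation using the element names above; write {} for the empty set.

int(A) = {}
cl(A)  = {e,a,d,b}
∂A     = {e,a,d,b}

interior: largest open inside A is {} (from {})
cl via duality: int({e,a,b}) = {}, so X∖{} = {e,a,d,b}
cl∖int = {e,a,d,b}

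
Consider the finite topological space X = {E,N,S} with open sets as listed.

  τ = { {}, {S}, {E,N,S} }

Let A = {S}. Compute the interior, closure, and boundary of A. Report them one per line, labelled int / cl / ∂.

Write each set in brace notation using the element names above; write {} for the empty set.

int(A) = {S}
cl(A)  = {E,N,S}
∂A     = {E,N}

interior: largest open inside A is {S} (from {}, {S})
cl via duality: int({E,N}) = {}, so X∖{} = {E,N,S}
cl∖int = {E,N}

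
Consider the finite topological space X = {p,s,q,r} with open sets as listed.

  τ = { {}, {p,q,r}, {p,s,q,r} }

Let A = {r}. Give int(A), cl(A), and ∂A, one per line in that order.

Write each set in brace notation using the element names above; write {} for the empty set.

int(A) = {}
cl(A)  = {p,s,q,r}
∂A     = {p,s,q,r}

interior: largest open inside A is {} (from {})
cl via duality: int({p,s,q}) = {}, so X∖{} = {p,s,q,r}
cl∖int = {p,s,q,r}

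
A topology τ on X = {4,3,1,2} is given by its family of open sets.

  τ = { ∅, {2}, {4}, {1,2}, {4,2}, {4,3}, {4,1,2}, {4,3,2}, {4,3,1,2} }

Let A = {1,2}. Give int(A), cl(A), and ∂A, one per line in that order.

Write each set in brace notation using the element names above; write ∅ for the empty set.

interior: largest open inside A is {1,2} (from ∅, {2}, {1,2})
cl via duality: int({4,3}) = {4,3}, so X∖{4,3} = {1,2}
cl∖int = ∅

int(A) = {1,2}
cl(A)  = {1,2}
∂A     = ∅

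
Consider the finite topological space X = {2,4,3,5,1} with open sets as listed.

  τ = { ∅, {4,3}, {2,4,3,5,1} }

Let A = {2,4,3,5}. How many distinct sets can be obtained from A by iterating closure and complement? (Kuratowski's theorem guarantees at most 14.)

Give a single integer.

6

X∖A={1}, int(X∖A)=∅, hence cl(A)={2,4,3,5,1}
Orbit (k=closure, c=complement):
  1. A     = {2,4,3,5}
  2. kA    = {2,4,3,5,1}
  3. cA    = {1}
  4. ckA   = ∅
  5. kcA   = {2,5,1}
  6. ckcA  = {4,3}
(closed under both — stop)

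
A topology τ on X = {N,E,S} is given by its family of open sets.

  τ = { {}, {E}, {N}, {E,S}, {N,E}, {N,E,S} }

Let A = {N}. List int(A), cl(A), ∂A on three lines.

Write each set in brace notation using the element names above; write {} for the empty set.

int(A) = {N}
cl(A)  = {N}
∂A     = {}

opens ⊆ A: {}, {N}; union → int = {N}
complement {E,S}; its interior {E,S}; cl(A) = X∖{E,S} = {N}
boundary = {N} ∖ {N} = {}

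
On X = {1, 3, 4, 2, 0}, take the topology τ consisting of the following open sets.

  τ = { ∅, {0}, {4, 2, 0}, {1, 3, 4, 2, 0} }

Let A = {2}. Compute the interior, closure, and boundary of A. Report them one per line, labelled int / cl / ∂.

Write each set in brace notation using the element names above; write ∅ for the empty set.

U open, U⊆A: ∅. int(A) = ⋃ = ∅
X∖A={1, 3, 4, 0}, int(X∖A)={0}, hence cl(A)={1, 3, 4, 2}
∂A: remove int from cl → {1, 3, 4, 2}

int(A) = ∅
cl(A)  = {1, 3, 4, 2}
∂A     = {1, 3, 4, 2}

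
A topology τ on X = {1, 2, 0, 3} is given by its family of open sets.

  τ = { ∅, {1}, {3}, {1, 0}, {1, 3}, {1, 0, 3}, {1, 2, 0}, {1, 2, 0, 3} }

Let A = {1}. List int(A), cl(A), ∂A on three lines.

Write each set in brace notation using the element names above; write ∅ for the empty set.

int(A) = {1}
cl(A)  = {1, 2, 0}
∂A     = {2, 0}

opens ⊆ A: ∅, {1}; union → int = {1}
complement {2, 0, 3}; its interior {3}; cl(A) = X∖{3} = {1, 2, 0}
boundary = {1, 2, 0} ∖ {1} = {2, 0}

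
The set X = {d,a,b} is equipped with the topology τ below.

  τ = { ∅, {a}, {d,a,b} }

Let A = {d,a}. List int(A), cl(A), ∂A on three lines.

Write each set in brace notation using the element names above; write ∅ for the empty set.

open subsets of A: ∅, {a}; so int(A) = {a}
closure: X∖int(X∖A) = X∖∅ = {d,a,b}
∂A = {d,a,b} minus {a} = {d,b}

int(A) = {a}
cl(A)  = {d,a,b}
∂A     = {d,b}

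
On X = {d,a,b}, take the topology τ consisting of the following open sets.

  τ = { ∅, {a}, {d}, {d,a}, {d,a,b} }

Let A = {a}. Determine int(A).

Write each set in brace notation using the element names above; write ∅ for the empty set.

U open, U⊆A: ∅, {a}. int(A) = ⋃ = {a}

{a}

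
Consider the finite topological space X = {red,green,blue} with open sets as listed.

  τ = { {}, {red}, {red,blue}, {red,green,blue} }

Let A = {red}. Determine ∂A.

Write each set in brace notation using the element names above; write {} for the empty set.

interior: largest open inside A is {red} (from {}, {red})
cl via duality: int({green,blue}) = {}, so X∖{} = {red,green,blue}
cl∖int = {green,blue}

{green,blue}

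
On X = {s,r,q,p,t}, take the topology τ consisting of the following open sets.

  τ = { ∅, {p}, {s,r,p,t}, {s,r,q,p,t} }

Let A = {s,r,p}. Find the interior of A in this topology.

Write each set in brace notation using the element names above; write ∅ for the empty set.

interior: largest open inside A is {p} (from ∅, {p})

{p}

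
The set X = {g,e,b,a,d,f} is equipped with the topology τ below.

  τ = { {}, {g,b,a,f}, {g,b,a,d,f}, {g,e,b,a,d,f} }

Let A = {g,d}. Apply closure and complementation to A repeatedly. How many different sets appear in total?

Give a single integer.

4

complement {e,b,a,f}; its interior {}; cl(A) = X∖{} = {g,e,b,a,d,f}
With k = closure, c = complement:
  1. A     = {g,d}
  2. kA    = {g,e,b,a,d,f}
  3. cA    = {e,b,a,f}
  4. ckA   = {}
k, c of each give nothing new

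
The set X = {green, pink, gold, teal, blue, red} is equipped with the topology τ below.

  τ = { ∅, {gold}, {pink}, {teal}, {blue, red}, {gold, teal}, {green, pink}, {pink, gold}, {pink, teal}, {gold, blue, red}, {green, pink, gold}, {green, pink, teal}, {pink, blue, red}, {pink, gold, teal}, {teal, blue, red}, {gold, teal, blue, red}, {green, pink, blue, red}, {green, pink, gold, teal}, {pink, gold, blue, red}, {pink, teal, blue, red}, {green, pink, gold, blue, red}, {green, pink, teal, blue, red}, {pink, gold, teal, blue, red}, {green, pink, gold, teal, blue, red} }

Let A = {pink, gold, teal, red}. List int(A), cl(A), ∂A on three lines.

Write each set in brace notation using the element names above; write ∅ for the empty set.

opens ⊆ A: ∅, {gold}, {pink}, {teal}, {pink, gold}, {gold, teal}, {pink, teal}, {pink, gold, teal}; union → int = {pink, gold, teal}
complement {green, blue}; its interior ∅; cl(A) = X∖∅ = {green, pink, gold, teal, blue, red}
boundary = {green, pink, gold, teal, blue, red} ∖ {pink, gold, teal} = {green, blue, red}

int(A) = {pink, gold, teal}
cl(A)  = {green, pink, gold, teal, blue, red}
∂A     = {green, blue, red}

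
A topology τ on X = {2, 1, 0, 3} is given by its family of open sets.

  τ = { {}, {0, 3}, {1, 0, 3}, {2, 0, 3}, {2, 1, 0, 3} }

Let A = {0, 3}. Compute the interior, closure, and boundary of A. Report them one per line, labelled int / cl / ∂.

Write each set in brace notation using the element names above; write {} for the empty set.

U open, U⊆A: {}, {0, 3}. int(A) = ⋃ = {0, 3}
X∖A={2, 1}, int(X∖A)={}, hence cl(A)={2, 1, 0, 3}
∂A: remove int from cl → {2, 1}

int(A) = {0, 3}
cl(A)  = {2, 1, 0, 3}
∂A     = {2, 1}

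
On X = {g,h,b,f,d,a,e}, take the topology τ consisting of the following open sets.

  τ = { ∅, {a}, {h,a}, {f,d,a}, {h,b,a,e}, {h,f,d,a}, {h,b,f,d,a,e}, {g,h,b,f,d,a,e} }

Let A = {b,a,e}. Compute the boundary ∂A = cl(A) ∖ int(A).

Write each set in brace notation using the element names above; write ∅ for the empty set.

{g,h,b,f,d,e}

open subsets of A: ∅, {a}; so int(A) = {a}
closure: X∖int(X∖A) = X∖∅ = {g,h,b,f,d,a,e}
∂A = {g,h,b,f,d,a,e} minus {a} = {g,h,b,f,d,e}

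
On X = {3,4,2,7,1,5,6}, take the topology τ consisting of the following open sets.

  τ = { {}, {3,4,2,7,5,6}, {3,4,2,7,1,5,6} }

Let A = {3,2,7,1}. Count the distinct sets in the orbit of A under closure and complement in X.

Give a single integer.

4

X∖A={4,5,6}, int(X∖A)={}, hence cl(A)={3,4,2,7,1,5,6}
Orbit (k=closure, c=complement):
  1. A     = {3,2,7,1}
  2. kA    = {3,4,2,7,1,5,6}
  3. cA    = {4,5,6}
  4. ckA   = {}
(closed under both — stop)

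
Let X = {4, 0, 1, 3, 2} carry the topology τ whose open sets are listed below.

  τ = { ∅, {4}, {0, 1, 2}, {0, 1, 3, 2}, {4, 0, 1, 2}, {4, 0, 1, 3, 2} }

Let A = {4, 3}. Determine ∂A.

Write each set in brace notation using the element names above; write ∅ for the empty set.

open subsets of A: ∅, {4}; so int(A) = {4}
closure: X∖int(X∖A) = X∖{0, 1, 2} = {4, 3}
∂A = {4, 3} minus {4} = {3}

{3}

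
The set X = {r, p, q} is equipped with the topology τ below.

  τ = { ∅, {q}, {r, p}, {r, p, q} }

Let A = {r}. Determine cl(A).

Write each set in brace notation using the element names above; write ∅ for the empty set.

closure: X∖int(X∖A) = X∖{q} = {r, p}

{r, p}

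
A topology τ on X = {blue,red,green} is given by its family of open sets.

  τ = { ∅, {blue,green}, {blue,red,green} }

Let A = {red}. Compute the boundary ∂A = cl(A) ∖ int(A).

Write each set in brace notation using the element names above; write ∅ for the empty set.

{red}

opens ⊆ A: ∅; union → int = ∅
complement {blue,green}; its interior {blue,green}; cl(A) = X∖{blue,green} = {red}
boundary = {red} ∖ ∅ = {red}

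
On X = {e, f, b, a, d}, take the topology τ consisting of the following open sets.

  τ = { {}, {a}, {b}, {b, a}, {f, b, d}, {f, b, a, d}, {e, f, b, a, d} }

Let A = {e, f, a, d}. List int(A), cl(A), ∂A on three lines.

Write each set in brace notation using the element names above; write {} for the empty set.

U open, U⊆A: {}, {a}. int(A) = ⋃ = {a}
X∖A={b}, int(X∖A)={b}, hence cl(A)={e, f, a, d}
∂A: remove int from cl → {e, f, d}

int(A) = {a}
cl(A)  = {e, f, a, d}
∂A     = {e, f, d}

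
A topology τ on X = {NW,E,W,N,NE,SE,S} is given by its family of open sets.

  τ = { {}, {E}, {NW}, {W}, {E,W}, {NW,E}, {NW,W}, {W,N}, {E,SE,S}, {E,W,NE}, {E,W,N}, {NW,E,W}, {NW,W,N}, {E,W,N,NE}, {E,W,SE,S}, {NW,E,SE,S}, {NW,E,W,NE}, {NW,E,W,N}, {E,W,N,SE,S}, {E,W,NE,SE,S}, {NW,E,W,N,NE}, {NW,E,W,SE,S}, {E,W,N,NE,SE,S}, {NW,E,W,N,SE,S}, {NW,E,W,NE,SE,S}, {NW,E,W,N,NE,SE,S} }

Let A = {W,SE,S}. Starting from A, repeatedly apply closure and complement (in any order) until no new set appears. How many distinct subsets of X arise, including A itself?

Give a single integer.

cl via duality: int({NW,E,N,NE}) = {NW,E}, so X∖{NW,E} = {W,N,NE,SE,S}
Write k for closure, c for complement:
  1. A     = {W,SE,S}
  2. kA    = {W,N,NE,SE,S}
  3. cA    = {NW,E,N,NE}
  4. ckA   = {NW,E}
  5. kcA   = {NW,E,N,NE,SE,S}
  6. kckA  = {NW,E,NE,SE,S}
  7. ckcA  = {W}
  8. ckckA = {W,N}
  9. kckcA = {W,N,NE}
  10. ckckcA = {NW,E,SE,S}
applying k or c yields no new set

10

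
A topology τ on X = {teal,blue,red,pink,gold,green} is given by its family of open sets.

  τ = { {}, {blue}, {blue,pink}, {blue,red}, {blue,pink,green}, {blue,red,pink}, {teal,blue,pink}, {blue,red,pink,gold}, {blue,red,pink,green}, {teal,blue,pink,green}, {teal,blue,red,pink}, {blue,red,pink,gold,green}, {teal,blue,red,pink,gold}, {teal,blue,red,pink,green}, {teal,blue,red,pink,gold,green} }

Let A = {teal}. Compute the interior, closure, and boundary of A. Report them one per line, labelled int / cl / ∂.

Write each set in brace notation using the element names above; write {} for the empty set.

interior: largest open inside A is {} (from {})
cl via duality: int({blue,red,pink,gold,green}) = {blue,red,pink,gold,green}, so X∖{blue,red,pink,gold,green} = {teal}
cl∖int = {teal}

int(A) = {}
cl(A)  = {teal}
∂A     = {teal}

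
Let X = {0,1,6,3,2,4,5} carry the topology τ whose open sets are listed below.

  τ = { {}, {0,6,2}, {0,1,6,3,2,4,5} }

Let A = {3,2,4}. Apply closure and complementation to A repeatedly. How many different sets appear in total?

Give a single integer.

4

complement {0,1,6,5}; its interior {}; cl(A) = X∖{} = {0,1,6,3,2,4,5}
With k = closure, c = complement:
  1. A     = {3,2,4}
  2. kA    = {0,1,6,3,2,4,5}
  3. cA    = {0,1,6,5}
  4. ckA   = {}
k, c of each give nothing new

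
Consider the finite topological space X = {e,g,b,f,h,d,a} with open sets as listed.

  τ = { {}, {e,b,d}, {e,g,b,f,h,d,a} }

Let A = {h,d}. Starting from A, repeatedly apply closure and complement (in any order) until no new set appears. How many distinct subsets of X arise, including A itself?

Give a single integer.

X∖A={e,g,b,f,a}, int(X∖A)={}, hence cl(A)={e,g,b,f,h,d,a}
Orbit (k=closure, c=complement):
  1. A     = {h,d}
  2. kA    = {e,g,b,f,h,d,a}
  3. cA    = {e,g,b,f,a}
  4. ckA   = {}
(closed under both — stop)

4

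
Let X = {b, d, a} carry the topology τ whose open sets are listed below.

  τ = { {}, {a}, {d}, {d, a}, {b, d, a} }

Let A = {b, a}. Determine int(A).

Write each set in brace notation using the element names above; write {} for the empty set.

{a}

open subsets of A: {}, {a}; so int(A) = {a}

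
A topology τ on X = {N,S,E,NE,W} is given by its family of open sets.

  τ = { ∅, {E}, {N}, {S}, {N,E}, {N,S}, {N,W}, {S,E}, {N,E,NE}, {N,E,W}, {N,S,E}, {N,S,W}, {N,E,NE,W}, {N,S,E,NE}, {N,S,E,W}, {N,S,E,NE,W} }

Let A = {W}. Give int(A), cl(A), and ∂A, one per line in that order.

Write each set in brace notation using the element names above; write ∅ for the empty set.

interior: largest open inside A is ∅ (from ∅)
cl via duality: int({N,S,E,NE}) = {N,S,E,NE}, so X∖{N,S,E,NE} = {W}
cl∖int = {W}

int(A) = ∅
cl(A)  = {W}
∂A     = {W}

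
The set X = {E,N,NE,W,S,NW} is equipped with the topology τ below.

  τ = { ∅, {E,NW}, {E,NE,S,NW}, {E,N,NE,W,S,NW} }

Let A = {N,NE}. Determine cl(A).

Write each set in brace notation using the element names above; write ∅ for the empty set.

{N,NE,W,S}

cl via duality: int({E,W,S,NW}) = {E,NW}, so X∖{E,NW} = {N,NE,W,S}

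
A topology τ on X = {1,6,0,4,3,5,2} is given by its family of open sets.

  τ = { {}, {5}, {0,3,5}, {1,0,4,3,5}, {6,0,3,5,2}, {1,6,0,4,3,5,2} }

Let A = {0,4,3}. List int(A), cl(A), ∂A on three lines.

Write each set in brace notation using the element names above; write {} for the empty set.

int(A) = {}
cl(A)  = {1,6,0,4,3,2}
∂A     = {1,6,0,4,3,2}

opens ⊆ A: {}; union → int = {}
complement {1,6,5,2}; its interior {5}; cl(A) = X∖{5} = {1,6,0,4,3,2}
boundary = {1,6,0,4,3,2} ∖ {} = {1,6,0,4,3,2}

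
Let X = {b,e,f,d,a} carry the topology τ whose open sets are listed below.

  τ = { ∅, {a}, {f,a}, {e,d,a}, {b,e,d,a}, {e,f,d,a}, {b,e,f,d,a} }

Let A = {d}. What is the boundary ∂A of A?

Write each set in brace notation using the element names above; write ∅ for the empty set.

{b,e,d}

U open, U⊆A: ∅. int(A) = ⋃ = ∅
X∖A={b,e,f,a}, int(X∖A)={f,a}, hence cl(A)={b,e,d}
∂A: remove int from cl → {b,e,d}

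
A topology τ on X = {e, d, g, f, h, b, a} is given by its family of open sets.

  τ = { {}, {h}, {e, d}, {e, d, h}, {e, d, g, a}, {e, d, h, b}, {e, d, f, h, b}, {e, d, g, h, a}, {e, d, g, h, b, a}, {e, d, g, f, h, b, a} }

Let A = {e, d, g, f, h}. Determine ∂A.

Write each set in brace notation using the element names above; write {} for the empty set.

U open, U⊆A: {}, {h}, {e, d}, {e, d, h}. int(A) = ⋃ = {e, d, h}
X∖A={b, a}, int(X∖A)={}, hence cl(A)={e, d, g, f, h, b, a}
∂A: remove int from cl → {g, f, b, a}

{g, f, b, a}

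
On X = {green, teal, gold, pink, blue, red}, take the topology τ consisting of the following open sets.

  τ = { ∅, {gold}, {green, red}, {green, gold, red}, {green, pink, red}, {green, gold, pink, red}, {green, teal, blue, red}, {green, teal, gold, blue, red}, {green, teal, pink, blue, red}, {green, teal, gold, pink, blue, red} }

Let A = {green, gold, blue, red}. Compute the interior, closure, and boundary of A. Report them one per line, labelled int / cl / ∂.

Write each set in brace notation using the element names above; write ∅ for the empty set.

opens ⊆ A: ∅, {gold}, {green, red}, {green, gold, red}; union → int = {green, gold, red}
complement {teal, pink}; its interior ∅; cl(A) = X∖∅ = {green, teal, gold, pink, blue, red}
boundary = {green, teal, gold, pink, blue, red} ∖ {green, gold, red} = {teal, pink, blue}

int(A) = {green, gold, red}
cl(A)  = {green, teal, gold, pink, blue, red}
∂A     = {teal, pink, blue}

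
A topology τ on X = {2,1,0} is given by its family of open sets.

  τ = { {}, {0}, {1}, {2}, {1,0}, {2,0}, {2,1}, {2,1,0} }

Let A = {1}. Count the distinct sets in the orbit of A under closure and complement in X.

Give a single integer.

X∖A={2,0}, int(X∖A)={2,0}, hence cl(A)={1}
Orbit (k=closure, c=complement):
  1. A     = {1}
  2. cA    = {2,0}
(closed under both — stop)

2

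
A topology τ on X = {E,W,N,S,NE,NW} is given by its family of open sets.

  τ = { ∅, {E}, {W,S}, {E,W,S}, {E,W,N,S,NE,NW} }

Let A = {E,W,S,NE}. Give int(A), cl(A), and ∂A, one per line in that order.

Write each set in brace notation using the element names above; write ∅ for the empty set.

int(A) = {E,W,S}
cl(A)  = {E,W,N,S,NE,NW}
∂A     = {N,NE,NW}

U open, U⊆A: ∅, {E}, {W,S}, {E,W,S}. int(A) = ⋃ = {E,W,S}
X∖A={N,NW}, int(X∖A)=∅, hence cl(A)={E,W,N,S,NE,NW}
∂A: remove int from cl → {N,NE,NW}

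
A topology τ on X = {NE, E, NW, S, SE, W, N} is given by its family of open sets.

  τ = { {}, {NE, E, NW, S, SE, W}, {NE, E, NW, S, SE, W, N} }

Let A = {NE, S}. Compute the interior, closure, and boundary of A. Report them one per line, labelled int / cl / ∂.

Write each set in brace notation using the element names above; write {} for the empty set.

open subsets of A: {}; so int(A) = {}
closure: X∖int(X∖A) = X∖{} = {NE, E, NW, S, SE, W, N}
∂A = {NE, E, NW, S, SE, W, N} minus {} = {NE, E, NW, S, SE, W, N}

int(A) = {}
cl(A)  = {NE, E, NW, S, SE, W, N}
∂A     = {NE, E, NW, S, SE, W, N}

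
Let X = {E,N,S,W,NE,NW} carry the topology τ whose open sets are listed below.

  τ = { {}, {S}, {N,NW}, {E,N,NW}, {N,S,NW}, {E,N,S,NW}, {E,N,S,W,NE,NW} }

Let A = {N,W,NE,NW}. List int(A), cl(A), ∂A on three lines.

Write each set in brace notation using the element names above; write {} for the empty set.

int(A) = {N,NW}
cl(A)  = {E,N,W,NE,NW}
∂A     = {E,W,NE}

interior: largest open inside A is {N,NW} (from {}, {N,NW})
cl via duality: int({E,S}) = {S}, so X∖{S} = {E,N,W,NE,NW}
cl∖int = {E,W,NE}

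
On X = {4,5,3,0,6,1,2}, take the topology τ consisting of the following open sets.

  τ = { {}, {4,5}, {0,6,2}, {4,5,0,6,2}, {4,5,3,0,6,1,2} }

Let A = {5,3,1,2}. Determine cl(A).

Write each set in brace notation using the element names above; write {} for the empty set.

cl via duality: int({4,0,6}) = {}, so X∖{} = {4,5,3,0,6,1,2}

{4,5,3,0,6,1,2}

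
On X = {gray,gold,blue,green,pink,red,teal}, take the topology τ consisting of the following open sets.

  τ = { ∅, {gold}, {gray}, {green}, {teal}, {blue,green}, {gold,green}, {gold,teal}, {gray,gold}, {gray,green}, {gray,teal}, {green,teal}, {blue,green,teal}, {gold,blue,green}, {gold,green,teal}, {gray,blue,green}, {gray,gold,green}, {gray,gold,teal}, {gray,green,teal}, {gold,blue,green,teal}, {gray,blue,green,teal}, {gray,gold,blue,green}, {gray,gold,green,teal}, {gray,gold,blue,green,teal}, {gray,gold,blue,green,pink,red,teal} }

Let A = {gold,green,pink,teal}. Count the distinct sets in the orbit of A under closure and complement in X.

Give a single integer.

complement {gray,blue,red}; its interior {gray}; cl(A) = X∖{gray} = {gold,blue,green,pink,red,teal}
With k = closure, c = complement:
  1. A     = {gold,green,pink,teal}
  2. kA    = {gold,blue,green,pink,red,teal}
  3. cA    = {gray,blue,red}
  4. ckA   = {gray}
  5. kcA   = {gray,blue,pink,red}
  6. kckA  = {gray,pink,red}
  7. ckcA  = {gold,green,teal}
  8. ckckA = {gold,blue,green,teal}
k, c of each give nothing new

8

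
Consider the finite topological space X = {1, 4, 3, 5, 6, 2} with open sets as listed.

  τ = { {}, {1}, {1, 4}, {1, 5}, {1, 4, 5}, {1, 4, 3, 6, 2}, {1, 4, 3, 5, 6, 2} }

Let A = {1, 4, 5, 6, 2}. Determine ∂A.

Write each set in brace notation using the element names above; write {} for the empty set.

{3, 6, 2}

interior: largest open inside A is {1, 4, 5} (from {}, {1}, {1, 4}, {1, 5}, {1, 4, 5})
cl via duality: int({3}) = {}, so X∖{} = {1, 4, 3, 5, 6, 2}
cl∖int = {3, 6, 2}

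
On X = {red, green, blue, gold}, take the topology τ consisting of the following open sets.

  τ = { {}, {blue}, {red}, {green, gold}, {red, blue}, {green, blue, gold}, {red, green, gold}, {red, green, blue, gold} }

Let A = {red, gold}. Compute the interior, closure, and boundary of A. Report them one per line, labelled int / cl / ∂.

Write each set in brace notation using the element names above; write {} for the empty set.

open subsets of A: {}, {red}; so int(A) = {red}
closure: X∖int(X∖A) = X∖{blue} = {red, green, gold}
∂A = {red, green, gold} minus {red} = {green, gold}

int(A) = {red}
cl(A)  = {red, green, gold}
∂A     = {green, gold}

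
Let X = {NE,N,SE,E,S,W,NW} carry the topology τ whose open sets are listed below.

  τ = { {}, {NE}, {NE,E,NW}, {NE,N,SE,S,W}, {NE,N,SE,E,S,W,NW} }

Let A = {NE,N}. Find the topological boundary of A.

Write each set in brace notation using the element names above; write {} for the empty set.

interior: largest open inside A is {NE} (from {}, {NE})
cl via duality: int({SE,E,S,W,NW}) = {}, so X∖{} = {NE,N,SE,E,S,W,NW}
cl∖int = {N,SE,E,S,W,NW}

{N,SE,E,S,W,NW}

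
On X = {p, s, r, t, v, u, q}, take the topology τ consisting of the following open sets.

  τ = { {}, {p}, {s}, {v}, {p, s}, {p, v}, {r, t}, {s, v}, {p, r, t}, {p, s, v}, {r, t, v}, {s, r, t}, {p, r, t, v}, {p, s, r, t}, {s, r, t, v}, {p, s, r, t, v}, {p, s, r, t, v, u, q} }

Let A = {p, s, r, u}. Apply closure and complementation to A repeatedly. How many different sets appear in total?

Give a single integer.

X∖A={t, v, q}, int(X∖A)={v}, hence cl(A)={p, s, r, t, u, q}
Orbit (k=closure, c=complement):
  1. A     = {p, s, r, u}
  2. kA    = {p, s, r, t, u, q}
  3. cA    = {t, v, q}
  4. ckA   = {v}
  5. kcA   = {r, t, v, u, q}
  6. kckA  = {v, u, q}
  7. ckcA  = {p, s}
  8. ckckA = {p, s, r, t}
  9. kckcA = {p, s, u, q}
  10. ckckcA = {r, t, v}
(closed under both — stop)

10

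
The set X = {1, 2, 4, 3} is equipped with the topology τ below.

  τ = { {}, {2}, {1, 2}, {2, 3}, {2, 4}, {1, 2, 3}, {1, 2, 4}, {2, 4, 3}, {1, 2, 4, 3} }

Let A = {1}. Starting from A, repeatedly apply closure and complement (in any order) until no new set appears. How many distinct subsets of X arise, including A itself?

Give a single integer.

X∖A={2, 4, 3}, int(X∖A)={2, 4, 3}, hence cl(A)={1}
Orbit (k=closure, c=complement):
  1. A     = {1}
  2. cA    = {2, 4, 3}
  3. kcA   = {1, 2, 4, 3}
  4. ckcA  = {}
(closed under both — stop)

4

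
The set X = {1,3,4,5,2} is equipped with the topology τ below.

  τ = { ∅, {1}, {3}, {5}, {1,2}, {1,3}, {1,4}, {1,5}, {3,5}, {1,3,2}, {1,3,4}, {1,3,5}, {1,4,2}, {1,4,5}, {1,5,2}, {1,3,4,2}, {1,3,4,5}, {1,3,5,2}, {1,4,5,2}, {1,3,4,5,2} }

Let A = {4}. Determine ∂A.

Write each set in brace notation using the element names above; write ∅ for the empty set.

{4}

U open, U⊆A: ∅. int(A) = ⋃ = ∅
X∖A={1,3,5,2}, int(X∖A)={1,3,5,2}, hence cl(A)={4}
∂A: remove int from cl → {4}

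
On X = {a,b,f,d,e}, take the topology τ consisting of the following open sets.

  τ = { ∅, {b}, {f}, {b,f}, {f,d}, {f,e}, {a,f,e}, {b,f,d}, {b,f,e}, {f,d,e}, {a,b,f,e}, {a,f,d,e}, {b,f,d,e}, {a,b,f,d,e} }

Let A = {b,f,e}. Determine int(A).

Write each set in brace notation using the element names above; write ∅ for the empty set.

{b,f,e}

opens ⊆ A: ∅, {f}, {b}, {f,e}, {b,f}, {b,f,e}; union → int = {b,f,e}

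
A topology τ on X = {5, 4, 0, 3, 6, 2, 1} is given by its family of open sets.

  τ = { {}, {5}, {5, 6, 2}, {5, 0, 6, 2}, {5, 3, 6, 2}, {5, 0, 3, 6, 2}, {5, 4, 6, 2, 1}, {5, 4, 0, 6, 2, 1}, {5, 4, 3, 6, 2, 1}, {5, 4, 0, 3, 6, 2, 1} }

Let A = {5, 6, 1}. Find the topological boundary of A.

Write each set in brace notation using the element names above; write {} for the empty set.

{4, 0, 3, 6, 2, 1}

interior: largest open inside A is {5} (from {}, {5})
cl via duality: int({4, 0, 3, 2}) = {}, so X∖{} = {5, 4, 0, 3, 6, 2, 1}
cl∖int = {4, 0, 3, 6, 2, 1}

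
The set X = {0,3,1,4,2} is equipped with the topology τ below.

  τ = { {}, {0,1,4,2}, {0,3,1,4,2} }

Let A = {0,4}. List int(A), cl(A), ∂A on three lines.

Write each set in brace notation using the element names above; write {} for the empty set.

interior: largest open inside A is {} (from {})
cl via duality: int({3,1,2}) = {}, so X∖{} = {0,3,1,4,2}
cl∖int = {0,3,1,4,2}

int(A) = {}
cl(A)  = {0,3,1,4,2}
∂A     = {0,3,1,4,2}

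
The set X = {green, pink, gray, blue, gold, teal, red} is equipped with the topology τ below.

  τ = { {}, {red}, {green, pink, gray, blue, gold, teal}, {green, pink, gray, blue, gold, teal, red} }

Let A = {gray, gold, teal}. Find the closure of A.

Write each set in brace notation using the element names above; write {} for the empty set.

{green, pink, gray, blue, gold, teal}

X∖A={green, pink, blue, red}, int(X∖A)={red}, hence cl(A)={green, pink, gray, blue, gold, teal}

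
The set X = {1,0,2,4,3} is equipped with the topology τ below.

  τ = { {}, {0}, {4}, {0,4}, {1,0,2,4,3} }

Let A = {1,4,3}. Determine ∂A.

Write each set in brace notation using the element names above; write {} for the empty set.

{1,2,3}

opens ⊆ A: {}, {4}; union → int = {4}
complement {0,2}; its interior {0}; cl(A) = X∖{0} = {1,2,4,3}
boundary = {1,2,4,3} ∖ {4} = {1,2,3}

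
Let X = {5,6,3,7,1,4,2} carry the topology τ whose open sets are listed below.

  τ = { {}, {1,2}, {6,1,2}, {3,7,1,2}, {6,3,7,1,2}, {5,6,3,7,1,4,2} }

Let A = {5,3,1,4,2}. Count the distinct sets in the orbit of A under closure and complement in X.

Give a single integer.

6

X∖A={6,7}, int(X∖A)={}, hence cl(A)={5,6,3,7,1,4,2}
Orbit (k=closure, c=complement):
  1. A     = {5,3,1,4,2}
  2. kA    = {5,6,3,7,1,4,2}
  3. cA    = {6,7}
  4. ckA   = {}
  5. kcA   = {5,6,3,7,4}
  6. ckcA  = {1,2}
(closed under both — stop)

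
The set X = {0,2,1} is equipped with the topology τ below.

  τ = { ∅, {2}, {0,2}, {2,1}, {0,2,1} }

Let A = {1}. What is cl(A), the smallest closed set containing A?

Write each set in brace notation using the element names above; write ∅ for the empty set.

closure: X∖int(X∖A) = X∖{0,2} = {1}

{1}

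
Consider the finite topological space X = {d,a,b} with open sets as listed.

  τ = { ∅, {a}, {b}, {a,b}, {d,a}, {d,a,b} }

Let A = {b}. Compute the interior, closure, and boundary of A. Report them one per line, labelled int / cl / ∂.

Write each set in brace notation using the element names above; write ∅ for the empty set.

open subsets of A: ∅, {b}; so int(A) = {b}
closure: X∖int(X∖A) = X∖{d,a} = {b}
∂A = {b} minus {b} = ∅

int(A) = {b}
cl(A)  = {b}
∂A     = ∅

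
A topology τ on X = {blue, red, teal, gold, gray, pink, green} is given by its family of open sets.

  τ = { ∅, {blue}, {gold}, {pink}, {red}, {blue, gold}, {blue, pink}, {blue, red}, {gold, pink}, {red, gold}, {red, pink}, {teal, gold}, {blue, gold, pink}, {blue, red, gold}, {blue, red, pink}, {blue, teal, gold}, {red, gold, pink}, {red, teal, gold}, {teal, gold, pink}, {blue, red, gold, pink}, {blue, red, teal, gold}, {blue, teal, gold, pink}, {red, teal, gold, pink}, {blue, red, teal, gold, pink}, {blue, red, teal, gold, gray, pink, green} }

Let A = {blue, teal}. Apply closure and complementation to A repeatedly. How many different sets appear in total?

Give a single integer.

X∖A={red, gold, gray, pink, green}, int(X∖A)={red, gold, pink}, hence cl(A)={blue, teal, gray, green}
Orbit (k=closure, c=complement):
  1. A     = {blue, teal}
  2. kA    = {blue, teal, gray, green}
  3. cA    = {red, gold, gray, pink, green}
  4. ckA   = {red, gold, pink}
  5. kcA   = {red, teal, gold, gray, pink, green}
  6. ckcA  = {blue}
  7. kckcA = {blue, gray, green}
  8. ckckcA = {red, teal, gold, pink}
(closed under both — stop)

8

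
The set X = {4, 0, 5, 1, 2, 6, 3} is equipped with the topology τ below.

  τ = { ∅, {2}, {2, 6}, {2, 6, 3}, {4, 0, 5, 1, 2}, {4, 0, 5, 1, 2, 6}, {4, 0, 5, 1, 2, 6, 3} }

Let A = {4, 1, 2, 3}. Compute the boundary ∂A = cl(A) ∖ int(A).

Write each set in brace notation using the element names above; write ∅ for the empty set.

interior: largest open inside A is {2} (from ∅, {2})
cl via duality: int({0, 5, 6}) = ∅, so X∖∅ = {4, 0, 5, 1, 2, 6, 3}
cl∖int = {4, 0, 5, 1, 6, 3}

{4, 0, 5, 1, 6, 3}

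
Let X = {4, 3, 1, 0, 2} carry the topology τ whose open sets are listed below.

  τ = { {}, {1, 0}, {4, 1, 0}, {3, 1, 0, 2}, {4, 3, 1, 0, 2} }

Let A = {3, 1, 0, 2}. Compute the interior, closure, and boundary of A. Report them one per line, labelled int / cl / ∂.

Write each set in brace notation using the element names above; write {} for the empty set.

int(A) = {3, 1, 0, 2}
cl(A)  = {4, 3, 1, 0, 2}
∂A     = {4}

U open, U⊆A: {}, {1, 0}, {3, 1, 0, 2}. int(A) = ⋃ = {3, 1, 0, 2}
X∖A={4}, int(X∖A)={}, hence cl(A)={4, 3, 1, 0, 2}
∂A: remove int from cl → {4}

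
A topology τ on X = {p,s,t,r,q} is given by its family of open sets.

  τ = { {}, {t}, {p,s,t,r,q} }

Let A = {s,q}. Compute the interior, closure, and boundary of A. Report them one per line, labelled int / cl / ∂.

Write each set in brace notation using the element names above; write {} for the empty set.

int(A) = {}
cl(A)  = {p,s,r,q}
∂A     = {p,s,r,q}

open subsets of A: {}; so int(A) = {}
closure: X∖int(X∖A) = X∖{t} = {p,s,r,q}
∂A = {p,s,r,q} minus {} = {p,s,r,q}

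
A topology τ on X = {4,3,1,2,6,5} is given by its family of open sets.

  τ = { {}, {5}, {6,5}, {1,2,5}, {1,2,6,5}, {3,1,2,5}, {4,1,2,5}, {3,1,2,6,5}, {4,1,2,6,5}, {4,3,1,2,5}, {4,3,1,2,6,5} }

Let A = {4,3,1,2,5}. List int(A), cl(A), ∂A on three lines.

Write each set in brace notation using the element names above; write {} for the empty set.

opens ⊆ A: {}, {5}, {1,2,5}, {3,1,2,5}, {4,1,2,5}, {4,3,1,2,5}; union → int = {4,3,1,2,5}
complement {6}; its interior {}; cl(A) = X∖{} = {4,3,1,2,6,5}
boundary = {4,3,1,2,6,5} ∖ {4,3,1,2,5} = {6}

int(A) = {4,3,1,2,5}
cl(A)  = {4,3,1,2,6,5}
∂A     = {6}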